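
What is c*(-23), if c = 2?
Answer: -46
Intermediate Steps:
c*(-23) = 2*(-23) = -46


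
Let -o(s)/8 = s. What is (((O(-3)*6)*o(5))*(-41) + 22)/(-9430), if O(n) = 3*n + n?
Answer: 59029/4715 ≈ 12.519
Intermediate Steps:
o(s) = -8*s
O(n) = 4*n
(((O(-3)*6)*o(5))*(-41) + 22)/(-9430) = ((((4*(-3))*6)*(-8*5))*(-41) + 22)/(-9430) = ((-12*6*(-40))*(-41) + 22)*(-1/9430) = (-72*(-40)*(-41) + 22)*(-1/9430) = (2880*(-41) + 22)*(-1/9430) = (-118080 + 22)*(-1/9430) = -118058*(-1/9430) = 59029/4715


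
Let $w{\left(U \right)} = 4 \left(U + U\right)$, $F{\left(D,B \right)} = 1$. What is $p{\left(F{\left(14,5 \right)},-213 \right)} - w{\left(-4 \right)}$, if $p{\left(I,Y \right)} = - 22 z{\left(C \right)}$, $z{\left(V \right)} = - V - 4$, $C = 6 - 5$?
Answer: $142$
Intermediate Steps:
$C = 1$ ($C = 6 - 5 = 1$)
$z{\left(V \right)} = -4 - V$
$w{\left(U \right)} = 8 U$ ($w{\left(U \right)} = 4 \cdot 2 U = 8 U$)
$p{\left(I,Y \right)} = 110$ ($p{\left(I,Y \right)} = - 22 \left(-4 - 1\right) = \left(-22\right) \left(-5\right) = 110$)
$p{\left(F{\left(14,5 \right)},-213 \right)} - w{\left(-4 \right)} = 110 - 8 \left(-4\right) = 110 - -32 = 110 + 32 = 142$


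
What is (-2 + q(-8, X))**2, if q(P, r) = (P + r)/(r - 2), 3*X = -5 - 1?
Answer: 1/4 ≈ 0.25000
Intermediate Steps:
X = -2 (X = (-5 - 1)/3 = (1/3)*(-6) = -2)
q(P, r) = (P + r)/(-2 + r)
(-2 + q(-8, X))**2 = (-2 + (-8 - 2)/(-2 - 2))**2 = (-2 - 10/(-4))**2 = (-2 - 1/4*(-10))**2 = (-2 + 5/2)**2 = (1/2)**2 = 1/4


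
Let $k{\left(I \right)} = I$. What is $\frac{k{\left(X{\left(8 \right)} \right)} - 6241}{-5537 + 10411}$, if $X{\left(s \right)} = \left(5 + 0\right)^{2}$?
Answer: $- \frac{3108}{2437} \approx -1.2753$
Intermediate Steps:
$X{\left(s \right)} = 25$ ($X{\left(s \right)} = 5^{2} = 25$)
$\frac{k{\left(X{\left(8 \right)} \right)} - 6241}{-5537 + 10411} = \frac{25 - 6241}{-5537 + 10411} = - \frac{6216}{4874} = \left(-6216\right) \frac{1}{4874} = - \frac{3108}{2437}$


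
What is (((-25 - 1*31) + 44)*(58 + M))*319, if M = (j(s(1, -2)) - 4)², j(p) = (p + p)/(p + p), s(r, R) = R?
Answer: -256476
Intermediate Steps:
j(p) = 1 (j(p) = (2*p)/((2*p)) = (2*p)*(1/(2*p)) = 1)
M = 9 (M = (1 - 4)² = (-3)² = 9)
(((-25 - 1*31) + 44)*(58 + M))*319 = (((-25 - 1*31) + 44)*(58 + 9))*319 = (((-25 - 31) + 44)*67)*319 = ((-56 + 44)*67)*319 = -12*67*319 = -804*319 = -256476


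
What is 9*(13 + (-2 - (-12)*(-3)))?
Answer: -225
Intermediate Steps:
9*(13 + (-2 - (-12)*(-3))) = 9*(13 + (-2 - 3*12)) = 9*(13 + (-2 - 36)) = 9*(13 - 38) = 9*(-25) = -225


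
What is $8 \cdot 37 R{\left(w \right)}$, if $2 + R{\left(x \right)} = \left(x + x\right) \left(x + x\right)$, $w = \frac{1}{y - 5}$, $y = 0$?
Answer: $- \frac{13616}{25} \approx -544.64$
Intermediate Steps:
$w = - \frac{1}{5}$ ($w = \frac{1}{0 - 5} = \frac{1}{-5} = - \frac{1}{5} \approx -0.2$)
$R{\left(x \right)} = -2 + 4 x^{2}$ ($R{\left(x \right)} = -2 + \left(x + x\right) \left(x + x\right) = -2 + 2 x 2 x = -2 + 4 x^{2}$)
$8 \cdot 37 R{\left(w \right)} = 8 \cdot 37 \left(-2 + 4 \left(- \frac{1}{5}\right)^{2}\right) = 296 \left(-2 + 4 \cdot \frac{1}{25}\right) = 296 \left(-2 + \frac{4}{25}\right) = 296 \left(- \frac{46}{25}\right) = - \frac{13616}{25}$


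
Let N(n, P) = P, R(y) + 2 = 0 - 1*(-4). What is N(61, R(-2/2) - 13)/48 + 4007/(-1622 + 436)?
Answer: -102691/28464 ≈ -3.6077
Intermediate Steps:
R(y) = 2 (R(y) = -2 + (0 - 1*(-4)) = -2 + (0 + 4) = -2 + 4 = 2)
N(61, R(-2/2) - 13)/48 + 4007/(-1622 + 436) = (2 - 13)/48 + 4007/(-1622 + 436) = -11*1/48 + 4007/(-1186) = -11/48 + 4007*(-1/1186) = -11/48 - 4007/1186 = -102691/28464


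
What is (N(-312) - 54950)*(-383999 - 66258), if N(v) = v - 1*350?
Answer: 25039692284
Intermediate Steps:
N(v) = -350 + v (N(v) = v - 350 = -350 + v)
(N(-312) - 54950)*(-383999 - 66258) = ((-350 - 312) - 54950)*(-383999 - 66258) = (-662 - 54950)*(-450257) = -55612*(-450257) = 25039692284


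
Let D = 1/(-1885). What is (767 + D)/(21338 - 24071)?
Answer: -1445794/5151705 ≈ -0.28064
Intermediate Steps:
D = -1/1885 ≈ -0.00053050
(767 + D)/(21338 - 24071) = (767 - 1/1885)/(21338 - 24071) = (1445794/1885)/(-2733) = (1445794/1885)*(-1/2733) = -1445794/5151705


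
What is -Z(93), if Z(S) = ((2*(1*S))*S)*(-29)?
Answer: 501642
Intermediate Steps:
Z(S) = -58*S² (Z(S) = ((2*S)*S)*(-29) = (2*S²)*(-29) = -58*S²)
-Z(93) = -(-58)*93² = -(-58)*8649 = -1*(-501642) = 501642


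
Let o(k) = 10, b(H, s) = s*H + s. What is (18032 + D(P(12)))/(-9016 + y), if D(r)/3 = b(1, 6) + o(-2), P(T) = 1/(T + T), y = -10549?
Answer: -18098/19565 ≈ -0.92502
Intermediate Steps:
b(H, s) = s + H*s (b(H, s) = H*s + s = s + H*s)
P(T) = 1/(2*T)
D(r) = 66 (D(r) = 3*(6*(1 + 1) + 10) = 3*(6*2 + 10) = 3*(12 + 10) = 3*22 = 66)
(18032 + D(P(12)))/(-9016 + y) = (18032 + 66)/(-9016 - 10549) = 18098/(-19565) = 18098*(-1/19565) = -18098/19565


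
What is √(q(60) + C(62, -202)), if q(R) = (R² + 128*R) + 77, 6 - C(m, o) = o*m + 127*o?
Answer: √49541 ≈ 222.58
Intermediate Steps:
C(m, o) = 6 - 127*o - m*o (C(m, o) = 6 - (o*m + 127*o) = 6 - (m*o + 127*o) = 6 - (127*o + m*o) = 6 + (-127*o - m*o) = 6 - 127*o - m*o)
q(R) = 77 + R² + 128*R
√(q(60) + C(62, -202)) = √((77 + 60² + 128*60) + (6 - 127*(-202) - 1*62*(-202))) = √((77 + 3600 + 7680) + (6 + 25654 + 12524)) = √(11357 + 38184) = √49541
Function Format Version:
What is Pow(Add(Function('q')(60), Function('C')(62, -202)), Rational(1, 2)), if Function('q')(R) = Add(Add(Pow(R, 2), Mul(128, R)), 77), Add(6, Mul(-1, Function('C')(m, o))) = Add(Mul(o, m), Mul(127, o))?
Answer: Pow(49541, Rational(1, 2)) ≈ 222.58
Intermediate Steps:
Function('C')(m, o) = Add(6, Mul(-127, o), Mul(-1, m, o)) (Function('C')(m, o) = Add(6, Mul(-1, Add(Mul(o, m), Mul(127, o)))) = Add(6, Mul(-1, Add(Mul(m, o), Mul(127, o)))) = Add(6, Mul(-1, Add(Mul(127, o), Mul(m, o)))) = Add(6, Add(Mul(-127, o), Mul(-1, m, o))) = Add(6, Mul(-127, o), Mul(-1, m, o)))
Function('q')(R) = Add(77, Pow(R, 2), Mul(128, R))
Pow(Add(Function('q')(60), Function('C')(62, -202)), Rational(1, 2)) = Pow(Add(Add(77, Pow(60, 2), Mul(128, 60)), Add(6, Mul(-127, -202), Mul(-1, 62, -202))), Rational(1, 2)) = Pow(Add(Add(77, 3600, 7680), Add(6, 25654, 12524)), Rational(1, 2)) = Pow(Add(11357, 38184), Rational(1, 2)) = Pow(49541, Rational(1, 2))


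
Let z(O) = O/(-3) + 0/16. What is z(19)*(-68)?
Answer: 1292/3 ≈ 430.67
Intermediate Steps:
z(O) = -O/3 (z(O) = O*(-⅓) + 0*(1/16) = -O/3 + 0 = -O/3)
z(19)*(-68) = -⅓*19*(-68) = -19/3*(-68) = 1292/3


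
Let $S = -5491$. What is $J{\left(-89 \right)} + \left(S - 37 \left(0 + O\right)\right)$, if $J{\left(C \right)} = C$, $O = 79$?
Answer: $-8503$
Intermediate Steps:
$J{\left(-89 \right)} + \left(S - 37 \left(0 + O\right)\right) = -89 - \left(5491 + 37 \left(0 + 79\right)\right) = -89 - \left(5491 + 37 \cdot 79\right) = -89 - 8414 = -8503$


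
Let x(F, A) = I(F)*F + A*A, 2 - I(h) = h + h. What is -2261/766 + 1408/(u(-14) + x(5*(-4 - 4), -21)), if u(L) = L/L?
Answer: -340693/98814 ≈ -3.4478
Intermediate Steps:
I(h) = 2 - 2*h (I(h) = 2 - (h + h) = 2 - 2*h)
u(L) = 1
x(F, A) = A**2 + F*(2 - 2*F) (x(F, A) = (2 - 2*F)*F + A*A = F*(2 - 2*F) + A**2 = A**2 + F*(2 - 2*F))
-2261/766 + 1408/(u(-14) + x(5*(-4 - 4), -21)) = -2261/766 + 1408/(1 + ((-21)**2 - 2*5*(-4 - 4)*(-1 + 5*(-4 - 4)))) = -2261*1/766 + 1408/(1 + (441 - 2*5*(-8)*(-1 + 5*(-8)))) = -2261/766 + 1408/(1 + (441 - 2*(-40)*(-1 - 40))) = -2261/766 + 1408/(1 + (441 - 2*(-40)*(-41))) = -2261/766 + 1408/(1 + (441 - 3280)) = -2261/766 + 1408/(1 - 2839) = -2261/766 + 1408/(-2838) = -2261/766 + 1408*(-1/2838) = -2261/766 - 64/129 = -340693/98814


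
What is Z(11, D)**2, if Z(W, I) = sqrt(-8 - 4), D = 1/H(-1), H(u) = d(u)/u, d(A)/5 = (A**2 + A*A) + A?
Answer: -12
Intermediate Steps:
d(A) = 5*A + 10*A**2 (d(A) = 5*((A**2 + A*A) + A) = 5*((A**2 + A**2) + A) = 5*(2*A**2 + A) = 5*(A + 2*A**2) = 5*A + 10*A**2)
H(u) = 5 + 10*u (H(u) = (5*u*(1 + 2*u))/u = 5 + 10*u)
D = -1/5 (D = 1/(5 + 10*(-1)) = 1/(5 - 10) = 1/(-5) = -1/5 ≈ -0.20000)
Z(W, I) = 2*I*sqrt(3) (Z(W, I) = sqrt(-12) = 2*I*sqrt(3))
Z(11, D)**2 = (2*I*sqrt(3))**2 = -12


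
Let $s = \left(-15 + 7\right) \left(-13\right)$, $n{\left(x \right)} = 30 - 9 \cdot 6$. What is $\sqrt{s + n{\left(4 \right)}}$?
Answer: $4 \sqrt{5} \approx 8.9443$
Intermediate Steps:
$n{\left(x \right)} = -24$ ($n{\left(x \right)} = 30 - 54 = -24$)
$s = 104$ ($s = \left(-8\right) \left(-13\right) = 104$)
$\sqrt{s + n{\left(4 \right)}} = \sqrt{104 - 24} = \sqrt{80} = 4 \sqrt{5}$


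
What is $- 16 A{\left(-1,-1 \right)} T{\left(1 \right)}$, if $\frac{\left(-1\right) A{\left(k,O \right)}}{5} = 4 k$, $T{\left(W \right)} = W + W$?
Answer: $-640$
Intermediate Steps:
$T{\left(W \right)} = 2 W$
$A{\left(k,O \right)} = - 20 k$ ($A{\left(k,O \right)} = - 5 \cdot 4 k = - 20 k$)
$- 16 A{\left(-1,-1 \right)} T{\left(1 \right)} = - 16 \left(\left(-20\right) \left(-1\right)\right) 2 \cdot 1 = \left(-16\right) 20 \cdot 2 = \left(-320\right) 2 = -640$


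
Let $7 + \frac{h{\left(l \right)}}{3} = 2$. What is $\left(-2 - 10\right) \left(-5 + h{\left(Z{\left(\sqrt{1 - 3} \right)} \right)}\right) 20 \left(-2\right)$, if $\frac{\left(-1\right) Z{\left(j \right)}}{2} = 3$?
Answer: $-9600$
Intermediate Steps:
$Z{\left(j \right)} = -6$ ($Z{\left(j \right)} = \left(-2\right) 3 = -6$)
$h{\left(l \right)} = -15$ ($h{\left(l \right)} = -21 + 3 \cdot 2 = -21 + 6 = -15$)
$\left(-2 - 10\right) \left(-5 + h{\left(Z{\left(\sqrt{1 - 3} \right)} \right)}\right) 20 \left(-2\right) = \left(-2 - 10\right) \left(-5 - 15\right) 20 \left(-2\right) = \left(-12\right) \left(-20\right) 20 \left(-2\right) = 240 \cdot 20 \left(-2\right) = 4800 \left(-2\right) = -9600$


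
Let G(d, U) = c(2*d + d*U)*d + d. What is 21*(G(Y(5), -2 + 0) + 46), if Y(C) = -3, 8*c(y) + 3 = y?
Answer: 7413/8 ≈ 926.63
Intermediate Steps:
c(y) = -3/8 + y/8
G(d, U) = d + d*(-3/8 + d/4 + U*d/8) (G(d, U) = (-3/8 + (2*d + d*U)/8)*d + d = (-3/8 + (2*d + U*d)/8)*d + d = (-3/8 + (d/4 + U*d/8))*d + d = (-3/8 + d/4 + U*d/8)*d + d = d*(-3/8 + d/4 + U*d/8) + d = d + d*(-3/8 + d/4 + U*d/8))
21*(G(Y(5), -2 + 0) + 46) = 21*((1/8)*(-3)*(5 - 3*(2 + (-2 + 0))) + 46) = 21*((1/8)*(-3)*(5 - 3*(2 - 2)) + 46) = 21*((1/8)*(-3)*(5 - 3*0) + 46) = 21*((1/8)*(-3)*(5 + 0) + 46) = 21*((1/8)*(-3)*5 + 46) = 21*(-15/8 + 46) = 21*(353/8) = 7413/8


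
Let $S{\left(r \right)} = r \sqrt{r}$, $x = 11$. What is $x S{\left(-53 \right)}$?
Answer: $- 583 i \sqrt{53} \approx - 4244.3 i$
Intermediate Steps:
$S{\left(r \right)} = r^{\frac{3}{2}}$
$x S{\left(-53 \right)} = 11 \left(-53\right)^{\frac{3}{2}} = 11 \left(- 53 i \sqrt{53}\right) = - 583 i \sqrt{53}$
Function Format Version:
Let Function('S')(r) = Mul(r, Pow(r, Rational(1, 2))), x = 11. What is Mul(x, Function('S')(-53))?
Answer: Mul(-583, I, Pow(53, Rational(1, 2))) ≈ Mul(-4244.3, I)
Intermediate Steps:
Function('S')(r) = Pow(r, Rational(3, 2))
Mul(x, Function('S')(-53)) = Mul(11, Pow(-53, Rational(3, 2))) = Mul(11, Mul(-53, I, Pow(53, Rational(1, 2)))) = Mul(-583, I, Pow(53, Rational(1, 2)))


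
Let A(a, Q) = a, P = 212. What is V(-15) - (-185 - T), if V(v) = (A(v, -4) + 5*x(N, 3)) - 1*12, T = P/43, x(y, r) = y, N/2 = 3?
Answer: 8296/43 ≈ 192.93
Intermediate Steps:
N = 6 (N = 2*3 = 6)
T = 212/43 ≈ 4.9302
V(v) = 18 + v (V(v) = (v + 5*6) - 1*12 = (v + 30) - 12 = (30 + v) - 12 = 18 + v)
V(-15) - (-185 - T) = (18 - 15) - (-185 - 1*212/43) = 3 - (-185 - 212/43) = 3 - 1*(-8167/43) = 3 + 8167/43 = 8296/43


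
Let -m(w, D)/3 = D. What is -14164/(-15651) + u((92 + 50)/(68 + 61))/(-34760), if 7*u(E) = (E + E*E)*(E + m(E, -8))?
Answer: 205454596238239/227083996761930 ≈ 0.90475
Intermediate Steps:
m(w, D) = -3*D
u(E) = (24 + E)*(E + E**2)/7 (u(E) = ((E + E*E)*(E - 3*(-8)))/7 = ((E + E**2)*(E + 24))/7 = ((E + E**2)*(24 + E))/7 = ((24 + E)*(E + E**2))/7 = (24 + E)*(E + E**2)/7)
-14164/(-15651) + u((92 + 50)/(68 + 61))/(-34760) = -14164/(-15651) + (((92 + 50)/(68 + 61))*(24 + ((92 + 50)/(68 + 61))**2 + 25*((92 + 50)/(68 + 61)))/7)/(-34760) = -14164*(-1/15651) + ((142/129)*(24 + (142/129)**2 + 25*(142/129))/7)*(-1/34760) = 14164/15651 + ((142*(1/129))*(24 + (142*(1/129))**2 + 25*(142*(1/129)))/7)*(-1/34760) = 14164/15651 + ((1/7)*(142/129)*(24 + (142/129)**2 + 25*(142/129)))*(-1/34760) = 14164/15651 + ((1/7)*(142/129)*(24 + 20164/16641 + 3550/129))*(-1/34760) = 14164/15651 + ((1/7)*(142/129)*(877498/16641))*(-1/34760) = 14164/15651 + (124604716/15026823)*(-1/34760) = 14164/15651 - 31151179/130583091870 = 205454596238239/227083996761930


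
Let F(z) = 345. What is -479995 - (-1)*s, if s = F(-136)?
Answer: -479650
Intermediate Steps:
s = 345
-479995 - (-1)*s = -479995 - (-1)*345 = -479995 - 1*(-345) = -479995 + 345 = -479650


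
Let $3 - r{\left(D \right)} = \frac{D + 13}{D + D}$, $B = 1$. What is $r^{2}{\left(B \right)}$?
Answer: $16$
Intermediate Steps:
$r{\left(D \right)} = 3 - \frac{13 + D}{2 D}$ ($r{\left(D \right)} = 3 - \frac{D + 13}{D + D} = 3 - \frac{13 + D}{2 D}$)
$r^{2}{\left(B \right)} = \left(\frac{-13 + 5 \cdot 1}{2 \cdot 1}\right)^{2} = \left(\frac{1}{2} \cdot 1 \left(-13 + 5\right)\right)^{2} = \left(\frac{1}{2} \cdot 1 \left(-8\right)\right)^{2} = \left(-4\right)^{2} = 16$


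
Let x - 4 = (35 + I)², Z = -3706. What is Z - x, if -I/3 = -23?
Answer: -14526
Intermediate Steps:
I = 69 (I = -3*(-23) = 69)
x = 10820 (x = 4 + (35 + 69)² = 4 + 104² = 4 + 10816 = 10820)
Z - x = -3706 - 1*10820 = -3706 - 10820 = -14526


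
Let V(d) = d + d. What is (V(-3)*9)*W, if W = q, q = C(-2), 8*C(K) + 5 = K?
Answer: 189/4 ≈ 47.250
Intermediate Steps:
C(K) = -5/8 + K/8
V(d) = 2*d
q = -7/8 (q = -5/8 + (⅛)*(-2) = -5/8 - ¼ = -7/8 ≈ -0.87500)
W = -7/8 ≈ -0.87500
(V(-3)*9)*W = ((2*(-3))*9)*(-7/8) = -6*9*(-7/8) = -54*(-7/8) = 189/4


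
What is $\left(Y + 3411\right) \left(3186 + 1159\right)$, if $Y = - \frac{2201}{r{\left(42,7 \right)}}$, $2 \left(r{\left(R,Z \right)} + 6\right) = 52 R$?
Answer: $\frac{16085820025}{1086} \approx 1.4812 \cdot 10^{7}$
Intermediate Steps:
$r{\left(R,Z \right)} = -6 + 26 R$ ($r{\left(R,Z \right)} = -6 + \frac{52 R}{2} = -6 + 26 R$)
$Y = - \frac{2201}{1086}$ ($Y = - \frac{2201}{-6 + 26 \cdot 42} = - \frac{2201}{-6 + 1092} = - \frac{2201}{1086} \approx -2.0267$)
$\left(Y + 3411\right) \left(3186 + 1159\right) = \left(- \frac{2201}{1086} + 3411\right) \left(3186 + 1159\right) = \frac{3702145}{1086} \cdot 4345 = \frac{16085820025}{1086}$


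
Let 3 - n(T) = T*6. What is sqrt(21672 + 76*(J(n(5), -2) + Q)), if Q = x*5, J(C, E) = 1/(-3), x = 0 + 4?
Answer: 10*sqrt(2085)/3 ≈ 152.21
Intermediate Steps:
x = 4
n(T) = 3 - 6*T (n(T) = 3 - T*6 = 3 - 6*T)
J(C, E) = -1/3
Q = 20 (Q = 4*5 = 20)
sqrt(21672 + 76*(J(n(5), -2) + Q)) = sqrt(21672 + 76*(-1/3 + 20)) = sqrt(21672 + 76*(59/3)) = sqrt(21672 + 4484/3) = sqrt(69500/3) = 10*sqrt(2085)/3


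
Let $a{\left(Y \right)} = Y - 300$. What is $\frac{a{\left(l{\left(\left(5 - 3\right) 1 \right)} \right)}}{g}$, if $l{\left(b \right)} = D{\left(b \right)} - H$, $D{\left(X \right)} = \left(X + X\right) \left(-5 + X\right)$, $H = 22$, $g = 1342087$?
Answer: $- \frac{334}{1342087} \approx -0.00024887$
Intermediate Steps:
$D{\left(X \right)} = 2 X \left(-5 + X\right)$
$l{\left(b \right)} = -22 + 2 b \left(-5 + b\right)$ ($l{\left(b \right)} = 2 b \left(-5 + b\right) - 22 = -22 + 2 b \left(-5 + b\right)$)
$a{\left(Y \right)} = -300 + Y$
$\frac{a{\left(l{\left(\left(5 - 3\right) 1 \right)} \right)}}{g} = \frac{-300 - \left(22 - 2 \left(5 - 3\right) 1 \left(-5 + \left(5 - 3\right) 1\right)\right)}{1342087} = \left(-300 - \left(22 - 2 \cdot 2 \cdot 1 \left(-5 + 2 \cdot 1\right)\right)\right) \frac{1}{1342087} = \left(-300 - \left(22 - 4 \left(-5 + 2\right)\right)\right) \frac{1}{1342087} = \left(-300 - \left(22 - -12\right)\right) \frac{1}{1342087} = \left(-300 - 34\right) \frac{1}{1342087} = \left(-334\right) \frac{1}{1342087} = - \frac{334}{1342087}$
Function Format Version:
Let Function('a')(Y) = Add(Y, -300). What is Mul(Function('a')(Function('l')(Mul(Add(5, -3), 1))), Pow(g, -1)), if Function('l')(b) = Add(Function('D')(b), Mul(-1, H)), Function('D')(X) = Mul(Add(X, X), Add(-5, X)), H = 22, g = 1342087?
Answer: Rational(-334, 1342087) ≈ -0.00024887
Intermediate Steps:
Function('D')(X) = Mul(2, X, Add(-5, X)) (Function('D')(X) = Mul(Mul(2, X), Add(-5, X)) = Mul(2, X, Add(-5, X)))
Function('l')(b) = Add(-22, Mul(2, b, Add(-5, b))) (Function('l')(b) = Add(Mul(2, b, Add(-5, b)), Mul(-1, 22)) = Add(Mul(2, b, Add(-5, b)), -22) = Add(-22, Mul(2, b, Add(-5, b))))
Function('a')(Y) = Add(-300, Y)
Mul(Function('a')(Function('l')(Mul(Add(5, -3), 1))), Pow(g, -1)) = Mul(Add(-300, Add(-22, Mul(2, Mul(Add(5, -3), 1), Add(-5, Mul(Add(5, -3), 1))))), Pow(1342087, -1)) = Mul(Add(-300, Add(-22, Mul(2, Mul(2, 1), Add(-5, Mul(2, 1))))), Rational(1, 1342087)) = Mul(Add(-300, Add(-22, Mul(2, 2, Add(-5, 2)))), Rational(1, 1342087)) = Mul(Add(-300, Add(-22, Mul(2, 2, -3))), Rational(1, 1342087)) = Mul(Add(-300, Add(-22, -12)), Rational(1, 1342087)) = Mul(Add(-300, -34), Rational(1, 1342087)) = Mul(-334, Rational(1, 1342087)) = Rational(-334, 1342087)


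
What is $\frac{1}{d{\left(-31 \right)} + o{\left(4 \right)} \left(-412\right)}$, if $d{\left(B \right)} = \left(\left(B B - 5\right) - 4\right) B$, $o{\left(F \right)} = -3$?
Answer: $- \frac{1}{28276} \approx -3.5366 \cdot 10^{-5}$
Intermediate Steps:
$d{\left(B \right)} = B \left(-9 + B^{2}\right)$ ($d{\left(B \right)} = \left(\left(B^{2} - 5\right) - 4\right) B = \left(\left(-5 + B^{2}\right) - 4\right) B = \left(-9 + B^{2}\right) B = B \left(-9 + B^{2}\right)$)
$\frac{1}{d{\left(-31 \right)} + o{\left(4 \right)} \left(-412\right)} = \frac{1}{- 31 \left(-9 + \left(-31\right)^{2}\right) - -1236} = \frac{1}{- 31 \left(-9 + 961\right) + 1236} = \frac{1}{\left(-31\right) 952 + 1236} = \frac{1}{-29512 + 1236} = \frac{1}{-28276} = - \frac{1}{28276}$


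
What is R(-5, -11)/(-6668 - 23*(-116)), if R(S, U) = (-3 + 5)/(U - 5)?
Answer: 1/32000 ≈ 3.1250e-5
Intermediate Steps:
R(S, U) = 2/(-5 + U)
R(-5, -11)/(-6668 - 23*(-116)) = (2/(-5 - 11))/(-6668 - 23*(-116)) = (2/(-16))/(-6668 + 2668) = (2*(-1/16))/(-4000) = -1/8*(-1/4000) = 1/32000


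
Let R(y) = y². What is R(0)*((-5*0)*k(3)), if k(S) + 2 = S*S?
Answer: 0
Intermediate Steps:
k(S) = -2 + S² (k(S) = -2 + S*S = -2 + S²)
R(0)*((-5*0)*k(3)) = 0²*((-5*0)*(-2 + 3²)) = 0*(0*(-2 + 9)) = 0*(0*7) = 0*0 = 0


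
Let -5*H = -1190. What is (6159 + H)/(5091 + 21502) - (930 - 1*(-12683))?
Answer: -362004112/26593 ≈ -13613.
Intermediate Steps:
H = 238 (H = -⅕*(-1190) = 238)
(6159 + H)/(5091 + 21502) - (930 - 1*(-12683)) = (6159 + 238)/(5091 + 21502) - (930 - 1*(-12683)) = 6397/26593 - (930 + 12683) = 6397*(1/26593) - 1*13613 = 6397/26593 - 13613 = -362004112/26593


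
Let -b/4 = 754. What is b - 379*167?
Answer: -66309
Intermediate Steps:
b = -3016 (b = -4*754 = -3016)
b - 379*167 = -3016 - 379*167 = -3016 - 63293 = -66309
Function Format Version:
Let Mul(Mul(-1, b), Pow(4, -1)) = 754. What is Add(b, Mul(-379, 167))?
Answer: -66309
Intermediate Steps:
b = -3016 (b = Mul(-4, 754) = -3016)
Add(b, Mul(-379, 167)) = Add(-3016, Mul(-379, 167)) = Add(-3016, -63293) = -66309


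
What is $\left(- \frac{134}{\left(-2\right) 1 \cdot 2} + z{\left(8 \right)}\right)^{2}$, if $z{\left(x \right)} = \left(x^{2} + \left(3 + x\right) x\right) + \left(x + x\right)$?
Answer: $\frac{162409}{4} \approx 40602.0$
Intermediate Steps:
$z{\left(x \right)} = x^{2} + 2 x + x \left(3 + x\right)$ ($z{\left(x \right)} = \left(x^{2} + x \left(3 + x\right)\right) + 2 x = x^{2} + 2 x + x \left(3 + x\right)$)
$\left(- \frac{134}{\left(-2\right) 1 \cdot 2} + z{\left(8 \right)}\right)^{2} = \left(- \frac{134}{\left(-2\right) 1 \cdot 2} + 8 \left(5 + 2 \cdot 8\right)\right)^{2} = \left(- \frac{134}{\left(-2\right) 2} + 8 \left(5 + 16\right)\right)^{2} = \left(- \frac{134}{-4} + 8 \cdot 21\right)^{2} = \left(\left(-134\right) \left(- \frac{1}{4}\right) + 168\right)^{2} = \left(\frac{67}{2} + 168\right)^{2} = \left(\frac{403}{2}\right)^{2} = \frac{162409}{4}$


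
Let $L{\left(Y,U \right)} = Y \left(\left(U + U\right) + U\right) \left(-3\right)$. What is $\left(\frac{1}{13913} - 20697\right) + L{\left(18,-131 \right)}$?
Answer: $\frac{7304326}{13913} \approx 525.0$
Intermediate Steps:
$L{\left(Y,U \right)} = - 9 U Y$ ($L{\left(Y,U \right)} = Y \left(2 U + U\right) \left(-3\right) = Y 3 U \left(-3\right) = 3 U Y \left(-3\right) = - 9 U Y$)
$\left(\frac{1}{13913} - 20697\right) + L{\left(18,-131 \right)} = \left(\frac{1}{13913} - 20697\right) - \left(-1179\right) 18 = \left(\frac{1}{13913} - 20697\right) + 21222 = - \frac{287957360}{13913} + 21222 = \frac{7304326}{13913}$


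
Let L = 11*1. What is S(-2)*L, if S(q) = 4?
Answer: 44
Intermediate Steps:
L = 11
S(-2)*L = 4*11 = 44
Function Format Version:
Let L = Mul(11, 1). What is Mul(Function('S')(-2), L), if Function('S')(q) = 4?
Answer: 44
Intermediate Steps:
L = 11
Mul(Function('S')(-2), L) = Mul(4, 11) = 44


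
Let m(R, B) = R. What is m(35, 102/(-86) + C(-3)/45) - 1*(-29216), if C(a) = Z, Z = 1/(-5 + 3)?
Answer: 29251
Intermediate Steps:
Z = -½ (Z = 1/(-2) = -½ ≈ -0.50000)
C(a) = -½
m(35, 102/(-86) + C(-3)/45) - 1*(-29216) = 35 - 1*(-29216) = 35 + 29216 = 29251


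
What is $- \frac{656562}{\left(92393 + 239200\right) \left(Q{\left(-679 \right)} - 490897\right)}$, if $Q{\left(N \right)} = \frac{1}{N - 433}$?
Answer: $\frac{243365648}{60336382083915} \approx 4.0335 \cdot 10^{-6}$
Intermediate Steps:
$Q{\left(N \right)} = \frac{1}{-433 + N}$
$- \frac{656562}{\left(92393 + 239200\right) \left(Q{\left(-679 \right)} - 490897\right)} = - \frac{656562}{\left(92393 + 239200\right) \left(\frac{1}{-433 - 679} - 490897\right)} = - \frac{656562}{331593 \left(\frac{1}{-1112} - 490897\right)} = - \frac{656562}{331593 \left(- \frac{1}{1112} - 490897\right)} = - \frac{656562}{331593 \left(- \frac{545877465}{1112}\right)} = - \frac{656562}{- \frac{181009146251745}{1112}} = \left(-656562\right) \left(- \frac{1112}{181009146251745}\right) = \frac{243365648}{60336382083915}$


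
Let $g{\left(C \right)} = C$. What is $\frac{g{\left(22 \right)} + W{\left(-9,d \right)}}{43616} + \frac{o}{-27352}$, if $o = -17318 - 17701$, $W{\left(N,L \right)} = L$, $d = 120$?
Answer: $\frac{95704543}{74561552} \approx 1.2836$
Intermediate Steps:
$o = -35019$
$\frac{g{\left(22 \right)} + W{\left(-9,d \right)}}{43616} + \frac{o}{-27352} = \frac{22 + 120}{43616} - \frac{35019}{-27352} = 142 \cdot \frac{1}{43616} - - \frac{35019}{27352} = \frac{71}{21808} + \frac{35019}{27352} = \frac{95704543}{74561552}$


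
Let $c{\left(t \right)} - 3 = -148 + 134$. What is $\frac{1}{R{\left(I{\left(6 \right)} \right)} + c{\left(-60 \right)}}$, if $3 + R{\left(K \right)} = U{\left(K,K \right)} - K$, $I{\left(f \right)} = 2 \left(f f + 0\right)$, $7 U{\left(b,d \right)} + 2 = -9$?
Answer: $- \frac{7}{613} \approx -0.011419$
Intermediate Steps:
$U{\left(b,d \right)} = - \frac{11}{7}$ ($U{\left(b,d \right)} = - \frac{2}{7} + \frac{1}{7} \left(-9\right) = - \frac{2}{7} - \frac{9}{7} = - \frac{11}{7}$)
$I{\left(f \right)} = 2 f^{2}$ ($I{\left(f \right)} = 2 \left(f^{2} + 0\right) = 2 f^{2}$)
$R{\left(K \right)} = - \frac{32}{7} - K$ ($R{\left(K \right)} = -3 - \left(\frac{11}{7} + K\right) = - \frac{32}{7} - K$)
$c{\left(t \right)} = -11$ ($c{\left(t \right)} = 3 + \left(-148 + 134\right) = 3 - 14 = -11$)
$\frac{1}{R{\left(I{\left(6 \right)} \right)} + c{\left(-60 \right)}} = \frac{1}{\left(- \frac{32}{7} - 2 \cdot 6^{2}\right) - 11} = \frac{1}{\left(- \frac{32}{7} - 2 \cdot 36\right) - 11} = \frac{1}{\left(- \frac{32}{7} - 72\right) - 11} = \frac{1}{- \frac{536}{7} - 11} = \frac{1}{- \frac{613}{7}} = - \frac{7}{613}$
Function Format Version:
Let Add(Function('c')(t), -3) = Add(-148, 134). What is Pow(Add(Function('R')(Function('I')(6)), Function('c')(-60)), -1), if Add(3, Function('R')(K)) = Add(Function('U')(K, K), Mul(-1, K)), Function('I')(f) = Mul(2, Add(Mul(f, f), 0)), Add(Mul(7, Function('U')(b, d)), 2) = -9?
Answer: Rational(-7, 613) ≈ -0.011419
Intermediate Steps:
Function('U')(b, d) = Rational(-11, 7) (Function('U')(b, d) = Add(Rational(-2, 7), Mul(Rational(1, 7), -9)) = Add(Rational(-2, 7), Rational(-9, 7)) = Rational(-11, 7))
Function('I')(f) = Mul(2, Pow(f, 2)) (Function('I')(f) = Mul(2, Add(Pow(f, 2), 0)) = Mul(2, Pow(f, 2)))
Function('R')(K) = Add(Rational(-32, 7), Mul(-1, K)) (Function('R')(K) = Add(-3, Add(Rational(-11, 7), Mul(-1, K))) = Add(Rational(-32, 7), Mul(-1, K)))
Function('c')(t) = -11 (Function('c')(t) = Add(3, Add(-148, 134)) = Add(3, -14) = -11)
Pow(Add(Function('R')(Function('I')(6)), Function('c')(-60)), -1) = Pow(Add(Add(Rational(-32, 7), Mul(-1, Mul(2, Pow(6, 2)))), -11), -1) = Pow(Add(Add(Rational(-32, 7), Mul(-1, Mul(2, 36))), -11), -1) = Pow(Add(Add(Rational(-32, 7), Mul(-1, 72)), -11), -1) = Pow(Add(Add(Rational(-32, 7), -72), -11), -1) = Pow(Add(Rational(-536, 7), -11), -1) = Pow(Rational(-613, 7), -1) = Rational(-7, 613)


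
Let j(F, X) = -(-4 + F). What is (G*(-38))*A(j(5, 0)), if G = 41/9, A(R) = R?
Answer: 1558/9 ≈ 173.11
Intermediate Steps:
j(F, X) = 4 - F
G = 41/9 (G = 41*(1/9) = 41/9 ≈ 4.5556)
(G*(-38))*A(j(5, 0)) = ((41/9)*(-38))*(4 - 1*5) = -1558*(4 - 5)/9 = -1558/9*(-1) = 1558/9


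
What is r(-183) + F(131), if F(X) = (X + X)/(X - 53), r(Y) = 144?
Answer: 5747/39 ≈ 147.36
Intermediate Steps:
F(X) = 2*X/(-53 + X) (F(X) = (2*X)/(-53 + X) = 2*X/(-53 + X))
r(-183) + F(131) = 144 + 2*131/(-53 + 131) = 144 + 2*131/78 = 144 + 2*131*(1/78) = 144 + 131/39 = 5747/39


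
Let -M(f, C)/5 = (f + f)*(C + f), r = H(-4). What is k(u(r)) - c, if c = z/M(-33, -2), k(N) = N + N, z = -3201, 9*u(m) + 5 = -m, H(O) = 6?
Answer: -8573/3150 ≈ -2.7216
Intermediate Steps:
r = 6
u(m) = -5/9 - m/9 (u(m) = -5/9 + (-m)/9 = -5/9 - m/9)
M(f, C) = -10*f*(C + f) (M(f, C) = -5*(f + f)*(C + f) = -5*2*f*(C + f) = -10*f*(C + f))
k(N) = 2*N
c = 97/350 (c = -3201*1/(330*(-2 - 33)) = -3201/((-10*(-33)*(-35))) = -3201/(-11550) = -3201*(-1/11550) = 97/350 ≈ 0.27714)
k(u(r)) - c = 2*(-5/9 - 1/9*6) - 1*97/350 = 2*(-5/9 - 2/3) - 97/350 = 2*(-11/9) - 97/350 = -22/9 - 97/350 = -8573/3150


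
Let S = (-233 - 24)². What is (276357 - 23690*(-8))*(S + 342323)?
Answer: 190251122244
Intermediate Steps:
S = 66049 (S = (-257)² = 66049)
(276357 - 23690*(-8))*(S + 342323) = (276357 - 23690*(-8))*(66049 + 342323) = (276357 + 189520)*408372 = 465877*408372 = 190251122244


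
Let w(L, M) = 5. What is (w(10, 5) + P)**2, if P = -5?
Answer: 0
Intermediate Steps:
(w(10, 5) + P)**2 = (5 - 5)**2 = 0**2 = 0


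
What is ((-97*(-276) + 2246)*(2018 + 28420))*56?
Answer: 49461993504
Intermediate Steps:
((-97*(-276) + 2246)*(2018 + 28420))*56 = ((26772 + 2246)*30438)*56 = (29018*30438)*56 = 883249884*56 = 49461993504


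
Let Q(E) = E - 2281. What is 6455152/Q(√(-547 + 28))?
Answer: -1840525214/650435 - 806894*I*√519/650435 ≈ -2829.7 - 28.262*I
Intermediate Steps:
Q(E) = -2281 + E
6455152/Q(√(-547 + 28)) = 6455152/(-2281 + √(-547 + 28)) = 6455152/(-2281 + √(-519)) = 6455152/(-2281 + I*√519)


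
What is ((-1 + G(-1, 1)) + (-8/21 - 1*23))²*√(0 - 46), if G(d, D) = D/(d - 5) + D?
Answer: 978121*I*√46/1764 ≈ 3760.7*I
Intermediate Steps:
G(d, D) = D + D/(-5 + d) (G(d, D) = D/(-5 + d) + D = D + D/(-5 + d))
((-1 + G(-1, 1)) + (-8/21 - 1*23))²*√(0 - 46) = ((-1 + 1*(-4 - 1)/(-5 - 1)) + (-8/21 - 1*23))²*√(0 - 46) = ((-1 + 1*(-5)/(-6)) + (-8*1/21 - 23))²*√(-46) = ((-1 + 1*(-⅙)*(-5)) + (-8/21 - 23))²*(I*√46) = ((-1 + ⅚) - 491/21)²*(I*√46) = (-⅙ - 491/21)²*(I*√46) = (-989/42)²*(I*√46) = 978121*(I*√46)/1764 = 978121*I*√46/1764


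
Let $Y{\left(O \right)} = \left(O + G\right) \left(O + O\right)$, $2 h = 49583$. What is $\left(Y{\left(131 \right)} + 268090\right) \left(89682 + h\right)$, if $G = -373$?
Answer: $23431122821$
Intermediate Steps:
$h = \frac{49583}{2}$ ($h = \frac{1}{2} \cdot 49583 = \frac{49583}{2} \approx 24792.0$)
$Y{\left(O \right)} = 2 O \left(-373 + O\right)$ ($Y{\left(O \right)} = \left(O - 373\right) \left(O + O\right) = \left(-373 + O\right) 2 O = 2 O \left(-373 + O\right)$)
$\left(Y{\left(131 \right)} + 268090\right) \left(89682 + h\right) = \left(2 \cdot 131 \left(-373 + 131\right) + 268090\right) \left(89682 + \frac{49583}{2}\right) = \left(2 \cdot 131 \left(-242\right) + 268090\right) \frac{228947}{2} = \left(-63404 + 268090\right) \frac{228947}{2} = 204686 \cdot \frac{228947}{2} = 23431122821$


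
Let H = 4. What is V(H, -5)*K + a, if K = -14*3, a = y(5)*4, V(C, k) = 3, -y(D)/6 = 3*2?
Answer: -270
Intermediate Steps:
y(D) = -36 (y(D) = -18*2 = -6*6 = -36)
a = -144 (a = -36*4 = -144)
K = -42
V(H, -5)*K + a = 3*(-42) - 144 = -126 - 144 = -270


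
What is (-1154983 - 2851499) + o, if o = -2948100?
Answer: -6954582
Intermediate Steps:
(-1154983 - 2851499) + o = (-1154983 - 2851499) - 2948100 = -4006482 - 2948100 = -6954582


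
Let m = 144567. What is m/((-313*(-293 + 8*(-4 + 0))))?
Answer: 144567/101725 ≈ 1.4212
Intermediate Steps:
m/((-313*(-293 + 8*(-4 + 0)))) = 144567/((-313*(-293 + 8*(-4 + 0)))) = 144567/((-313*(-293 + 8*(-4)))) = 144567/((-313*(-293 - 32))) = 144567/((-313*(-325))) = 144567/101725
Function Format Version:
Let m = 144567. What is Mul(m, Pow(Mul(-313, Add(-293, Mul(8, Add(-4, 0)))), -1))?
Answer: Rational(144567, 101725) ≈ 1.4212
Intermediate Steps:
Mul(m, Pow(Mul(-313, Add(-293, Mul(8, Add(-4, 0)))), -1)) = Mul(144567, Pow(Mul(-313, Add(-293, Mul(8, Add(-4, 0)))), -1)) = Mul(144567, Pow(Mul(-313, Add(-293, Mul(8, -4))), -1)) = Mul(144567, Pow(Mul(-313, Add(-293, -32)), -1)) = Mul(144567, Pow(Mul(-313, -325), -1)) = Mul(144567, Pow(101725, -1)) = Mul(144567, Rational(1, 101725)) = Rational(144567, 101725)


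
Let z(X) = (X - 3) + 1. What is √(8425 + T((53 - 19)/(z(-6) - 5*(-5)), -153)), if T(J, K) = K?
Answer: 4*√517 ≈ 90.951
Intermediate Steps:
z(X) = -2 + X (z(X) = (-3 + X) + 1 = -2 + X)
√(8425 + T((53 - 19)/(z(-6) - 5*(-5)), -153)) = √(8425 - 153) = √8272 = 4*√517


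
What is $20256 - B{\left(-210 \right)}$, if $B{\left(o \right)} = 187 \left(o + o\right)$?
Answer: $98796$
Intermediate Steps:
$B{\left(o \right)} = 374 o$ ($B{\left(o \right)} = 187 \cdot 2 o = 374 o$)
$20256 - B{\left(-210 \right)} = 20256 - 374 \left(-210\right) = 20256 - -78540 = 20256 + 78540 = 98796$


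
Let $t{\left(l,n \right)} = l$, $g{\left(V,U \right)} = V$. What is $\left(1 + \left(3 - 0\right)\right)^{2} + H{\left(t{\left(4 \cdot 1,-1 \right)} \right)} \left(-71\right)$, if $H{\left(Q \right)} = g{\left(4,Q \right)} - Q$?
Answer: $16$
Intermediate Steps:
$H{\left(Q \right)} = 4 - Q$
$\left(1 + \left(3 - 0\right)\right)^{2} + H{\left(t{\left(4 \cdot 1,-1 \right)} \right)} \left(-71\right) = \left(1 + \left(3 - 0\right)\right)^{2} + \left(4 - 4 \cdot 1\right) \left(-71\right) = \left(1 + \left(3 + 0\right)\right)^{2} + \left(4 - 4\right) \left(-71\right) = \left(1 + 3\right)^{2} + \left(4 - 4\right) \left(-71\right) = 4^{2} + 0 \left(-71\right) = 16 + 0 = 16$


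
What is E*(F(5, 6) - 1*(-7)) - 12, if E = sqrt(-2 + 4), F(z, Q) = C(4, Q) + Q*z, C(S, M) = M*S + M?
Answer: -12 + 67*sqrt(2) ≈ 82.752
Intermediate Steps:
C(S, M) = M + M*S
F(z, Q) = 5*Q + Q*z (F(z, Q) = Q*(1 + 4) + Q*z = Q*5 + Q*z = 5*Q + Q*z)
E = sqrt(2) ≈ 1.4142
E*(F(5, 6) - 1*(-7)) - 12 = sqrt(2)*(6*(5 + 5) - 1*(-7)) - 12 = sqrt(2)*(6*10 + 7) - 12 = sqrt(2)*(60 + 7) - 12 = sqrt(2)*67 - 12 = 67*sqrt(2) - 12 = -12 + 67*sqrt(2)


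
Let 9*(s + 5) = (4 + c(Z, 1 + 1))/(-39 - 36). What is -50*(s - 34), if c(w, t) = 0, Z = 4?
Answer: 52658/27 ≈ 1950.3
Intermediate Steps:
s = -3379/675 (s = -5 + ((4 + 0)/(-39 - 36))/9 = -5 + (4/(-75))/9 = -5 + (4*(-1/75))/9 = -5 + (⅑)*(-4/75) = -5 - 4/675 = -3379/675 ≈ -5.0059)
-50*(s - 34) = -50*(-3379/675 - 34) = -50*(-26329/675) = 52658/27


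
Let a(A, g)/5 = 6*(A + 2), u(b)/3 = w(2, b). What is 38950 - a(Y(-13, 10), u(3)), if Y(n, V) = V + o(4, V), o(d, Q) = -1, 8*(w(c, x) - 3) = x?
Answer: 38620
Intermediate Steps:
w(c, x) = 3 + x/8
u(b) = 9 + 3*b/8 (u(b) = 3*(3 + b/8) = 9 + 3*b/8)
Y(n, V) = -1 + V (Y(n, V) = V - 1 = -1 + V)
a(A, g) = 60 + 30*A (a(A, g) = 5*(6*(A + 2)) = 5*(6*(2 + A)) = 5*(12 + 6*A) = 60 + 30*A)
38950 - a(Y(-13, 10), u(3)) = 38950 - (60 + 30*(-1 + 10)) = 38950 - (60 + 30*9) = 38950 - (60 + 270) = 38950 - 1*330 = 38950 - 330 = 38620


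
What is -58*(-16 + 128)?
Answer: -6496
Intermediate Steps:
-58*(-16 + 128) = -58*112 = -6496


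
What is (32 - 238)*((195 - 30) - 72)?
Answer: -19158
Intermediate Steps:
(32 - 238)*((195 - 30) - 72) = -206*(165 - 72) = -206*93 = -19158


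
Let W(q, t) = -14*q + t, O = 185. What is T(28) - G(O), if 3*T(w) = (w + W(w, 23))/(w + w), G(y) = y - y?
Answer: -341/168 ≈ -2.0298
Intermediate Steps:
W(q, t) = t - 14*q
G(y) = 0
T(w) = (23 - 13*w)/(6*w) (T(w) = ((w + (23 - 14*w))/(w + w))/3 = ((23 - 13*w)/((2*w)))/3 = ((23 - 13*w)*(1/(2*w)))/3 = ((23 - 13*w)/(2*w))/3 = (23 - 13*w)/(6*w))
T(28) - G(O) = (1/6)*(23 - 13*28)/28 - 1*0 = (1/6)*(1/28)*(23 - 364) + 0 = (1/6)*(1/28)*(-341) + 0 = -341/168 + 0 = -341/168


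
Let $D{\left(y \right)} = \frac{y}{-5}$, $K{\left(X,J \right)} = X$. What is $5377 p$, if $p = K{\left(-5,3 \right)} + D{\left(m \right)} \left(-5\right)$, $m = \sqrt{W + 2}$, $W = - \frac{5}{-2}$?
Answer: $-26885 + \frac{16131 \sqrt{2}}{2} \approx -15479.0$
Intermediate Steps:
$W = \frac{5}{2}$ ($W = \left(-5\right) \left(- \frac{1}{2}\right) = \frac{5}{2} \approx 2.5$)
$m = \frac{3 \sqrt{2}}{2}$ ($m = \sqrt{\frac{5}{2} + 2} = \sqrt{\frac{9}{2}} = \frac{3 \sqrt{2}}{2} \approx 2.1213$)
$D{\left(y \right)} = - \frac{y}{5}$ ($D{\left(y \right)} = y \left(- \frac{1}{5}\right) = - \frac{y}{5}$)
$p = -5 + \frac{3 \sqrt{2}}{2}$ ($p = -5 + - \frac{\frac{3}{2} \sqrt{2}}{5} \left(-5\right) = -5 + - \frac{3 \sqrt{2}}{10} \left(-5\right) = -5 + \frac{3 \sqrt{2}}{2} \approx -2.8787$)
$5377 p = 5377 \left(-5 + \frac{3 \sqrt{2}}{2}\right) = -26885 + \frac{16131 \sqrt{2}}{2}$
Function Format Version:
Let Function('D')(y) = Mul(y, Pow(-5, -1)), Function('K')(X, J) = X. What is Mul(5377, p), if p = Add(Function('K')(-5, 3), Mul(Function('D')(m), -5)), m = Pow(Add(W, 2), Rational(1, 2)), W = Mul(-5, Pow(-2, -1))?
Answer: Add(-26885, Mul(Rational(16131, 2), Pow(2, Rational(1, 2)))) ≈ -15479.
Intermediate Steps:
W = Rational(5, 2) (W = Mul(-5, Rational(-1, 2)) = Rational(5, 2) ≈ 2.5000)
m = Mul(Rational(3, 2), Pow(2, Rational(1, 2))) (m = Pow(Add(Rational(5, 2), 2), Rational(1, 2)) = Pow(Rational(9, 2), Rational(1, 2)) = Mul(Rational(3, 2), Pow(2, Rational(1, 2))) ≈ 2.1213)
Function('D')(y) = Mul(Rational(-1, 5), y) (Function('D')(y) = Mul(y, Rational(-1, 5)) = Mul(Rational(-1, 5), y))
p = Add(-5, Mul(Rational(3, 2), Pow(2, Rational(1, 2)))) (p = Add(-5, Mul(Mul(Rational(-1, 5), Mul(Rational(3, 2), Pow(2, Rational(1, 2)))), -5)) = Add(-5, Mul(Mul(Rational(-3, 10), Pow(2, Rational(1, 2))), -5)) = Add(-5, Mul(Rational(3, 2), Pow(2, Rational(1, 2)))) ≈ -2.8787)
Mul(5377, p) = Mul(5377, Add(-5, Mul(Rational(3, 2), Pow(2, Rational(1, 2))))) = Add(-26885, Mul(Rational(16131, 2), Pow(2, Rational(1, 2))))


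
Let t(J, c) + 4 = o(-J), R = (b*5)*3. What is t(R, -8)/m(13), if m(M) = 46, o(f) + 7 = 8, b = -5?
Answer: -3/46 ≈ -0.065217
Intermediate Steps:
o(f) = 1 (o(f) = -7 + 8 = 1)
R = -75 (R = -5*5*3 = -25*3 = -75)
t(J, c) = -3 (t(J, c) = -4 + 1 = -3)
t(R, -8)/m(13) = -3/46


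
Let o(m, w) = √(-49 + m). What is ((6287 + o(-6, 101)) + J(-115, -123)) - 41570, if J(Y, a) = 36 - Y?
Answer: -35132 + I*√55 ≈ -35132.0 + 7.4162*I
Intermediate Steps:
((6287 + o(-6, 101)) + J(-115, -123)) - 41570 = ((6287 + √(-49 - 6)) + (36 - 1*(-115))) - 41570 = ((6287 + √(-55)) + (36 + 115)) - 41570 = ((6287 + I*√55) + 151) - 41570 = (6438 + I*√55) - 41570 = -35132 + I*√55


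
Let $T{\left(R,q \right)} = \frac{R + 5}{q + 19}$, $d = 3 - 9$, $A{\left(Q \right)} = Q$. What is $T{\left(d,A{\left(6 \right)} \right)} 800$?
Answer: $-32$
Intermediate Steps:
$d = -6$
$T{\left(R,q \right)} = \frac{5 + R}{19 + q}$
$T{\left(d,A{\left(6 \right)} \right)} 800 = \frac{5 - 6}{19 + 6} \cdot 800 = \frac{1}{25} \left(-1\right) 800 = \left(- \frac{1}{25}\right) 800 = -32$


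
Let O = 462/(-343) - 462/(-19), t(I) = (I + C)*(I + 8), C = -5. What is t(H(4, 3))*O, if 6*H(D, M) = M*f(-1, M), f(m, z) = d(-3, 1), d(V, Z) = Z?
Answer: -817938/931 ≈ -878.56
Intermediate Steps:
f(m, z) = 1
H(D, M) = M/6 (H(D, M) = (M*1)/6 = M/6)
t(I) = (-5 + I)*(8 + I) (t(I) = (I - 5)*(I + 8) = (-5 + I)*(8 + I))
O = 21384/931 (O = 462*(-1/343) - 462*(-1/19) = -66/49 + 462/19 = 21384/931 ≈ 22.969)
t(H(4, 3))*O = (-40 + ((⅙)*3)² + 3*((⅙)*3))*(21384/931) = (-40 + (½)² + 3*(½))*(21384/931) = (-40 + ¼ + 3/2)*(21384/931) = -153/4*21384/931 = -817938/931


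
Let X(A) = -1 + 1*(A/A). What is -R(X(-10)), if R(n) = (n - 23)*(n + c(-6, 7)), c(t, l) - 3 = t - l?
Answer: -230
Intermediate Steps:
c(t, l) = 3 + t - l (c(t, l) = 3 + (t - l) = 3 + t - l)
X(A) = 0 (X(A) = -1 + 1*1 = -1 + 1 = 0)
R(n) = (-23 + n)*(-10 + n) (R(n) = (n - 23)*(n + (3 - 6 - 1*7)) = (-23 + n)*(n + (3 - 6 - 7)) = (-23 + n)*(n - 10) = (-23 + n)*(-10 + n))
-R(X(-10)) = -(230 + 0² - 33*0) = -(230 + 0 + 0) = -1*230 = -230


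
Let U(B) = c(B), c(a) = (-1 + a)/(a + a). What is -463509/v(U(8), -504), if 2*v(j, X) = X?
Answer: 51501/28 ≈ 1839.3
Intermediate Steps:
c(a) = (-1 + a)/(2*a) (c(a) = (-1 + a)/((2*a)) = (-1 + a)*(1/(2*a)) = (-1 + a)/(2*a))
U(B) = (-1 + B)/(2*B)
v(j, X) = X/2
-463509/v(U(8), -504) = -463509/((½)*(-504)) = -463509/(-252) = -463509*(-1/252) = 51501/28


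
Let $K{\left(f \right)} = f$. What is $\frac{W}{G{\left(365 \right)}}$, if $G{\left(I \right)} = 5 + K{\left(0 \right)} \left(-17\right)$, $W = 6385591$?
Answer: $\frac{6385591}{5} \approx 1.2771 \cdot 10^{6}$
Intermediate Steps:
$G{\left(I \right)} = 5$ ($G{\left(I \right)} = 5 + 0 \left(-17\right) = 5 + 0 = 5$)
$\frac{W}{G{\left(365 \right)}} = \frac{6385591}{5}$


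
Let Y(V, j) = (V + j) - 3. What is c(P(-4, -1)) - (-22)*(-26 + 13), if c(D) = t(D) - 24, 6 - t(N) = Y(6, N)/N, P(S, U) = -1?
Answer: -302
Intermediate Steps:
Y(V, j) = -3 + V + j
t(N) = 6 - (3 + N)/N (t(N) = 6 - (-3 + 6 + N)/N = 6 - (3 + N)/N)
c(D) = -19 - 3/D (c(D) = (5 - 3/D) - 24 = -19 - 3/D)
c(P(-4, -1)) - (-22)*(-26 + 13) = (-19 - 3/(-1)) - (-22)*(-26 + 13) = (-19 - 3*(-1)) - (-22)*(-13) = (-19 + 3) - 1*286 = -16 - 286 = -302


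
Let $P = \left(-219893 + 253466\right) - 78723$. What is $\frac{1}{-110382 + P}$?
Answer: $- \frac{1}{155532} \approx -6.4295 \cdot 10^{-6}$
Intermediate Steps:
$P = -45150$ ($P = 33573 - 78723 = -45150$)
$\frac{1}{-110382 + P} = \frac{1}{-110382 - 45150} = \frac{1}{-155532} = - \frac{1}{155532}$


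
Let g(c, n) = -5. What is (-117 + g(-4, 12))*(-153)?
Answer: 18666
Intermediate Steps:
(-117 + g(-4, 12))*(-153) = (-117 - 5)*(-153) = -122*(-153) = 18666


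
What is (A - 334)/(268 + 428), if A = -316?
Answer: -325/348 ≈ -0.93391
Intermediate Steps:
(A - 334)/(268 + 428) = (-316 - 334)/(268 + 428) = -650/696 = -650*1/696 = -325/348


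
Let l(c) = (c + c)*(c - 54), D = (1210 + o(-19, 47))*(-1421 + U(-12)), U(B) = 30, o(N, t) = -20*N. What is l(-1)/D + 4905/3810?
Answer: 72319469/56176926 ≈ 1.2874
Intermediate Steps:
D = -2211690 (D = (1210 - 20*(-19))*(-1421 + 30) = (1210 + 380)*(-1391) = 1590*(-1391) = -2211690)
l(c) = 2*c*(-54 + c) (l(c) = (2*c)*(-54 + c) = 2*c*(-54 + c))
l(-1)/D + 4905/3810 = (2*(-1)*(-54 - 1))/(-2211690) + 4905/3810 = (2*(-1)*(-55))*(-1/2211690) + 4905*(1/3810) = 110*(-1/2211690) + 327/254 = -11/221169 + 327/254 = 72319469/56176926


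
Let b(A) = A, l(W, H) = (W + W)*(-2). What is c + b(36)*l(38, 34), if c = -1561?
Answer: -7033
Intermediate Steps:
l(W, H) = -4*W (l(W, H) = (2*W)*(-2) = -4*W)
c + b(36)*l(38, 34) = -1561 + 36*(-4*38) = -1561 + 36*(-152) = -1561 - 5472 = -7033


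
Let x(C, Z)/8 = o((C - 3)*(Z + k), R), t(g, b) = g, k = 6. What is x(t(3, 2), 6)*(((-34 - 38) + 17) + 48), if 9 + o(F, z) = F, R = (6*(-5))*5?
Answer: 504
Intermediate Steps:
R = -150 (R = -30*5 = -150)
o(F, z) = -9 + F
x(C, Z) = -72 + 8*(-3 + C)*(6 + Z) (x(C, Z) = 8*(-9 + (C - 3)*(Z + 6)) = 8*(-9 + (-3 + C)*(6 + Z)) = -72 + 8*(-3 + C)*(6 + Z))
x(t(3, 2), 6)*(((-34 - 38) + 17) + 48) = (-216 - 24*6 + 48*3 + 8*3*6)*(((-34 - 38) + 17) + 48) = (-216 - 144 + 144 + 144)*((-72 + 17) + 48) = -72*(-55 + 48) = -72*(-7) = 504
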